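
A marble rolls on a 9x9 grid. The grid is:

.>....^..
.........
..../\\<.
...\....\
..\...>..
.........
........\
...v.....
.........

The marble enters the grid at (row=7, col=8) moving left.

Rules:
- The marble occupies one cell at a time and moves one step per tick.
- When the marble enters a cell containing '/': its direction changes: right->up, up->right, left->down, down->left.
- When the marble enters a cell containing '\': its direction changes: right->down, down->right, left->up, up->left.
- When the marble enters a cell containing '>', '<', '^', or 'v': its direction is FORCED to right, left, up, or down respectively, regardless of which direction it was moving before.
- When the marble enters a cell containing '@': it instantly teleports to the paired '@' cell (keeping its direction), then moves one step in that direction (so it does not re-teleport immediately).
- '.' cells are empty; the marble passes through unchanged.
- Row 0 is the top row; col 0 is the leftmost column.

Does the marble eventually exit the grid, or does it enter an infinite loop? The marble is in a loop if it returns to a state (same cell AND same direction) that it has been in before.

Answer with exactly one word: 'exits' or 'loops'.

Answer: exits

Derivation:
Step 1: enter (7,8), '.' pass, move left to (7,7)
Step 2: enter (7,7), '.' pass, move left to (7,6)
Step 3: enter (7,6), '.' pass, move left to (7,5)
Step 4: enter (7,5), '.' pass, move left to (7,4)
Step 5: enter (7,4), '.' pass, move left to (7,3)
Step 6: enter (7,3), 'v' forces left->down, move down to (8,3)
Step 7: enter (8,3), '.' pass, move down to (9,3)
Step 8: at (9,3) — EXIT via bottom edge, pos 3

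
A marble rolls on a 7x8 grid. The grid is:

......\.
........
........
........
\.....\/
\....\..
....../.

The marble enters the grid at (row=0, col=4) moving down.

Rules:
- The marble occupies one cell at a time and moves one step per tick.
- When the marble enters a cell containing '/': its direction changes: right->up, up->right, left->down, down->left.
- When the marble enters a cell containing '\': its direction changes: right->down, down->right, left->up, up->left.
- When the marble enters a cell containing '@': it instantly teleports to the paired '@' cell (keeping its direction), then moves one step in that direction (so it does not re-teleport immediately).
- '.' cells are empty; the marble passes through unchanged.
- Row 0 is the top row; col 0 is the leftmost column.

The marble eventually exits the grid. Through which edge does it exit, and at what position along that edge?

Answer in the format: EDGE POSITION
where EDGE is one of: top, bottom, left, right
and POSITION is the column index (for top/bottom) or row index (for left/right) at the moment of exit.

Step 1: enter (0,4), '.' pass, move down to (1,4)
Step 2: enter (1,4), '.' pass, move down to (2,4)
Step 3: enter (2,4), '.' pass, move down to (3,4)
Step 4: enter (3,4), '.' pass, move down to (4,4)
Step 5: enter (4,4), '.' pass, move down to (5,4)
Step 6: enter (5,4), '.' pass, move down to (6,4)
Step 7: enter (6,4), '.' pass, move down to (7,4)
Step 8: at (7,4) — EXIT via bottom edge, pos 4

Answer: bottom 4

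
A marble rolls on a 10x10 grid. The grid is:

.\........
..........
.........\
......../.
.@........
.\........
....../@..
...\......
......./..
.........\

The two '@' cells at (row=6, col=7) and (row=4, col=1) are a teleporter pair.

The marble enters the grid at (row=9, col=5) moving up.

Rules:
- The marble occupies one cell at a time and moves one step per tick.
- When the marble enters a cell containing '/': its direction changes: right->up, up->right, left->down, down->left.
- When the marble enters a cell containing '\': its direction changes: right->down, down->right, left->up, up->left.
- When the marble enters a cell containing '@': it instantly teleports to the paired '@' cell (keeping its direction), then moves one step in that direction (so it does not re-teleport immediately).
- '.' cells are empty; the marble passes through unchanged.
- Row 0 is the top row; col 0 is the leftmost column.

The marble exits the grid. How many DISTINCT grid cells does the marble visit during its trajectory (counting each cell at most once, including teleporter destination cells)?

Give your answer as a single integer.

Step 1: enter (9,5), '.' pass, move up to (8,5)
Step 2: enter (8,5), '.' pass, move up to (7,5)
Step 3: enter (7,5), '.' pass, move up to (6,5)
Step 4: enter (6,5), '.' pass, move up to (5,5)
Step 5: enter (5,5), '.' pass, move up to (4,5)
Step 6: enter (4,5), '.' pass, move up to (3,5)
Step 7: enter (3,5), '.' pass, move up to (2,5)
Step 8: enter (2,5), '.' pass, move up to (1,5)
Step 9: enter (1,5), '.' pass, move up to (0,5)
Step 10: enter (0,5), '.' pass, move up to (-1,5)
Step 11: at (-1,5) — EXIT via top edge, pos 5
Distinct cells visited: 10 (path length 10)

Answer: 10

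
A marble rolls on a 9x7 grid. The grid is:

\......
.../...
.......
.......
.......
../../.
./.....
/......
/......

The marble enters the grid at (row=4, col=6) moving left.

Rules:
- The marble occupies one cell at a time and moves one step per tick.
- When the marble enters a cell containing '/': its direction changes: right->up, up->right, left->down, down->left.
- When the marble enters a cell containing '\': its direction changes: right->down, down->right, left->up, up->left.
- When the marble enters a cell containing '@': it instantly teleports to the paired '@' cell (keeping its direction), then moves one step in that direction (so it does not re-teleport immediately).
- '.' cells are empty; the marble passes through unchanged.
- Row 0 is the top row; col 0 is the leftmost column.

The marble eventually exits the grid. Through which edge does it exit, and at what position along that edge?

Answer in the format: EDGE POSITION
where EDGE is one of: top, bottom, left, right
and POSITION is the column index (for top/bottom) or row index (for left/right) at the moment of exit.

Step 1: enter (4,6), '.' pass, move left to (4,5)
Step 2: enter (4,5), '.' pass, move left to (4,4)
Step 3: enter (4,4), '.' pass, move left to (4,3)
Step 4: enter (4,3), '.' pass, move left to (4,2)
Step 5: enter (4,2), '.' pass, move left to (4,1)
Step 6: enter (4,1), '.' pass, move left to (4,0)
Step 7: enter (4,0), '.' pass, move left to (4,-1)
Step 8: at (4,-1) — EXIT via left edge, pos 4

Answer: left 4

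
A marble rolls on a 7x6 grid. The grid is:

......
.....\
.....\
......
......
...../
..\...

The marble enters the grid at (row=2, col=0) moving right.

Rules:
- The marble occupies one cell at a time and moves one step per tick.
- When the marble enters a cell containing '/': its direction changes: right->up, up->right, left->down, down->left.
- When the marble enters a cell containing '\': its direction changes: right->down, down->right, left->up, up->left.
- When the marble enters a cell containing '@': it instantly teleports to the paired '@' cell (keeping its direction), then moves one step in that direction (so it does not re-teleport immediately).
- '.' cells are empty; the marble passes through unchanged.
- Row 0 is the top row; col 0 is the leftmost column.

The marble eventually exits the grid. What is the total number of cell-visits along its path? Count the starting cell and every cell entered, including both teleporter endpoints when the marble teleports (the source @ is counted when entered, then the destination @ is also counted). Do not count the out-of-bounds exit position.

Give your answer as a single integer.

Answer: 14

Derivation:
Step 1: enter (2,0), '.' pass, move right to (2,1)
Step 2: enter (2,1), '.' pass, move right to (2,2)
Step 3: enter (2,2), '.' pass, move right to (2,3)
Step 4: enter (2,3), '.' pass, move right to (2,4)
Step 5: enter (2,4), '.' pass, move right to (2,5)
Step 6: enter (2,5), '\' deflects right->down, move down to (3,5)
Step 7: enter (3,5), '.' pass, move down to (4,5)
Step 8: enter (4,5), '.' pass, move down to (5,5)
Step 9: enter (5,5), '/' deflects down->left, move left to (5,4)
Step 10: enter (5,4), '.' pass, move left to (5,3)
Step 11: enter (5,3), '.' pass, move left to (5,2)
Step 12: enter (5,2), '.' pass, move left to (5,1)
Step 13: enter (5,1), '.' pass, move left to (5,0)
Step 14: enter (5,0), '.' pass, move left to (5,-1)
Step 15: at (5,-1) — EXIT via left edge, pos 5
Path length (cell visits): 14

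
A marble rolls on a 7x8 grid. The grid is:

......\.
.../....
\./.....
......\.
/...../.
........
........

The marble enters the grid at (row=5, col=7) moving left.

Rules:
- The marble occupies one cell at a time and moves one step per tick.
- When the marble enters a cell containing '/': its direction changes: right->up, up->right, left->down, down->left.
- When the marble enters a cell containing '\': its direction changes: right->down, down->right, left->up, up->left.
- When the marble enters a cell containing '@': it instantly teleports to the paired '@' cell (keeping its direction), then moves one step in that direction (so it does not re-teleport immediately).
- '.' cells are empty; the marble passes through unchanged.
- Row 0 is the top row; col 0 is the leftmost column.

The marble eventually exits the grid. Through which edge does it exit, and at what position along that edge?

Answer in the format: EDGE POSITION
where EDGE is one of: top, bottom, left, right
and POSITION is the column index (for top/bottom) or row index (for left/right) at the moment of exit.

Answer: left 5

Derivation:
Step 1: enter (5,7), '.' pass, move left to (5,6)
Step 2: enter (5,6), '.' pass, move left to (5,5)
Step 3: enter (5,5), '.' pass, move left to (5,4)
Step 4: enter (5,4), '.' pass, move left to (5,3)
Step 5: enter (5,3), '.' pass, move left to (5,2)
Step 6: enter (5,2), '.' pass, move left to (5,1)
Step 7: enter (5,1), '.' pass, move left to (5,0)
Step 8: enter (5,0), '.' pass, move left to (5,-1)
Step 9: at (5,-1) — EXIT via left edge, pos 5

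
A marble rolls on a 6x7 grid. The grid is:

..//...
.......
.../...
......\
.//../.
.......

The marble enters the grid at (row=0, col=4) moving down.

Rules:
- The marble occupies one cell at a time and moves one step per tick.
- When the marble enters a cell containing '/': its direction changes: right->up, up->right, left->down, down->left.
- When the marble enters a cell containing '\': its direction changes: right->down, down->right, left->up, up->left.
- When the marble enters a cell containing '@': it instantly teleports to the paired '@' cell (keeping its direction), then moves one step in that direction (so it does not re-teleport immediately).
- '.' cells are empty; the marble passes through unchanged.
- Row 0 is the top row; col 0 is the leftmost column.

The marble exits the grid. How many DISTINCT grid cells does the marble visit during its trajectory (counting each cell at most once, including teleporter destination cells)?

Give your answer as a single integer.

Step 1: enter (0,4), '.' pass, move down to (1,4)
Step 2: enter (1,4), '.' pass, move down to (2,4)
Step 3: enter (2,4), '.' pass, move down to (3,4)
Step 4: enter (3,4), '.' pass, move down to (4,4)
Step 5: enter (4,4), '.' pass, move down to (5,4)
Step 6: enter (5,4), '.' pass, move down to (6,4)
Step 7: at (6,4) — EXIT via bottom edge, pos 4
Distinct cells visited: 6 (path length 6)

Answer: 6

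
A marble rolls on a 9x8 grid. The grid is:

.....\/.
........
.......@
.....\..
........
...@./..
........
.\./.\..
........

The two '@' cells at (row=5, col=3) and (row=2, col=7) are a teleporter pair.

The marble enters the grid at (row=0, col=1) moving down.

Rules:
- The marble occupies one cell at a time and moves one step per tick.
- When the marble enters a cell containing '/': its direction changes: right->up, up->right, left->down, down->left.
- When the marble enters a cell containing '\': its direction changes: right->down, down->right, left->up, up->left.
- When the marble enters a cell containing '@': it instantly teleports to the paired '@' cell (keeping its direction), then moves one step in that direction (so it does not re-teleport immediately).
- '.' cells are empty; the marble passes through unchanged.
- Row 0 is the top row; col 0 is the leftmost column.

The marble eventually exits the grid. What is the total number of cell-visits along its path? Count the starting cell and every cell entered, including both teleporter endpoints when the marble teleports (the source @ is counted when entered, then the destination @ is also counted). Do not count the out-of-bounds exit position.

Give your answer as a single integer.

Step 1: enter (0,1), '.' pass, move down to (1,1)
Step 2: enter (1,1), '.' pass, move down to (2,1)
Step 3: enter (2,1), '.' pass, move down to (3,1)
Step 4: enter (3,1), '.' pass, move down to (4,1)
Step 5: enter (4,1), '.' pass, move down to (5,1)
Step 6: enter (5,1), '.' pass, move down to (6,1)
Step 7: enter (6,1), '.' pass, move down to (7,1)
Step 8: enter (7,1), '\' deflects down->right, move right to (7,2)
Step 9: enter (7,2), '.' pass, move right to (7,3)
Step 10: enter (7,3), '/' deflects right->up, move up to (6,3)
Step 11: enter (6,3), '.' pass, move up to (5,3)
Step 12: enter (5,3), '@' teleport (5,3)->(2,7), also enter (2,7), move up to (1,7)
Step 13: enter (1,7), '.' pass, move up to (0,7)
Step 14: enter (0,7), '.' pass, move up to (-1,7)
Step 15: at (-1,7) — EXIT via top edge, pos 7
Path length (cell visits): 15

Answer: 15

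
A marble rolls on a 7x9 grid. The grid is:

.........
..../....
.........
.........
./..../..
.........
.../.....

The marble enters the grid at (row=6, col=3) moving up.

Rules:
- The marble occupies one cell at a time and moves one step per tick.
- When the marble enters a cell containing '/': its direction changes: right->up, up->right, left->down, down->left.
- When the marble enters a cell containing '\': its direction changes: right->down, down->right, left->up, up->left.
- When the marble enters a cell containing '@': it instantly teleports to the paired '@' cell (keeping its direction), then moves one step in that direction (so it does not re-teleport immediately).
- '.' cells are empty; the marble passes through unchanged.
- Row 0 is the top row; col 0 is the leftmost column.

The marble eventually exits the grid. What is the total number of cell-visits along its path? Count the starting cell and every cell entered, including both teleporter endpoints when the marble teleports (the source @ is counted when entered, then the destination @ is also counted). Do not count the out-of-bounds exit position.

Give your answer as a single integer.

Step 1: enter (6,3), '/' deflects up->right, move right to (6,4)
Step 2: enter (6,4), '.' pass, move right to (6,5)
Step 3: enter (6,5), '.' pass, move right to (6,6)
Step 4: enter (6,6), '.' pass, move right to (6,7)
Step 5: enter (6,7), '.' pass, move right to (6,8)
Step 6: enter (6,8), '.' pass, move right to (6,9)
Step 7: at (6,9) — EXIT via right edge, pos 6
Path length (cell visits): 6

Answer: 6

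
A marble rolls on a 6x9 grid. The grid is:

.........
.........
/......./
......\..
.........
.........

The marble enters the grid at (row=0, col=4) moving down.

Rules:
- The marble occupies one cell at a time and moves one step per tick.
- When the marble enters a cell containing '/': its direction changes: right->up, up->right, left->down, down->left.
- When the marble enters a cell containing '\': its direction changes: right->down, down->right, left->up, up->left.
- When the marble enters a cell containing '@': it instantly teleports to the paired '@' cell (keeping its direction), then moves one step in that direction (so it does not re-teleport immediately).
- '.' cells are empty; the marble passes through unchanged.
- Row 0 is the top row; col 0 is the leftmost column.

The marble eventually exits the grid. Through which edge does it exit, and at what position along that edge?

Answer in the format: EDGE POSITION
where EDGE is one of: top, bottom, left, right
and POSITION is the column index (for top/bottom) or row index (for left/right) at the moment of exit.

Step 1: enter (0,4), '.' pass, move down to (1,4)
Step 2: enter (1,4), '.' pass, move down to (2,4)
Step 3: enter (2,4), '.' pass, move down to (3,4)
Step 4: enter (3,4), '.' pass, move down to (4,4)
Step 5: enter (4,4), '.' pass, move down to (5,4)
Step 6: enter (5,4), '.' pass, move down to (6,4)
Step 7: at (6,4) — EXIT via bottom edge, pos 4

Answer: bottom 4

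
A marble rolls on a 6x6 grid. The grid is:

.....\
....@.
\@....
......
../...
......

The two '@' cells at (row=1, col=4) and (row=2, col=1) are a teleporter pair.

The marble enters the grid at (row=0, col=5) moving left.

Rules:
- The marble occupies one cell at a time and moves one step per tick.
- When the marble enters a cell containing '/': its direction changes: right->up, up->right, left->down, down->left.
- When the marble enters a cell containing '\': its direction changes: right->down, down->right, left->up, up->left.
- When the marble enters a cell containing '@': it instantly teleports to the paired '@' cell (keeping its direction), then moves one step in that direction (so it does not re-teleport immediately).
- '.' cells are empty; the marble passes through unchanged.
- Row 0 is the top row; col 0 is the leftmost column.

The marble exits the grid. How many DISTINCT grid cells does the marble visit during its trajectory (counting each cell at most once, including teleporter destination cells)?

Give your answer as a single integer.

Answer: 1

Derivation:
Step 1: enter (0,5), '\' deflects left->up, move up to (-1,5)
Step 2: at (-1,5) — EXIT via top edge, pos 5
Distinct cells visited: 1 (path length 1)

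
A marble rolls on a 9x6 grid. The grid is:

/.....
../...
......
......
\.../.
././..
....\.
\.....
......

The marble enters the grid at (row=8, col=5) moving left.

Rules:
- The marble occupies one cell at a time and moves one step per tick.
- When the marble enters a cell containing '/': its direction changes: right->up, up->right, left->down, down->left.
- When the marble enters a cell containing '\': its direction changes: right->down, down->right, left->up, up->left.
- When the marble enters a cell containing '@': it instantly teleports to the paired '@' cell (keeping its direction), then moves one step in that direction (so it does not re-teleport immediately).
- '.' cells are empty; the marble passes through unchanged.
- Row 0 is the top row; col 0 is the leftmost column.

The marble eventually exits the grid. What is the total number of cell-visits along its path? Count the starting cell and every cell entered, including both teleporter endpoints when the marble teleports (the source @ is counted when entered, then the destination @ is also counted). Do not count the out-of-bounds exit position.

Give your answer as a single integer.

Step 1: enter (8,5), '.' pass, move left to (8,4)
Step 2: enter (8,4), '.' pass, move left to (8,3)
Step 3: enter (8,3), '.' pass, move left to (8,2)
Step 4: enter (8,2), '.' pass, move left to (8,1)
Step 5: enter (8,1), '.' pass, move left to (8,0)
Step 6: enter (8,0), '.' pass, move left to (8,-1)
Step 7: at (8,-1) — EXIT via left edge, pos 8
Path length (cell visits): 6

Answer: 6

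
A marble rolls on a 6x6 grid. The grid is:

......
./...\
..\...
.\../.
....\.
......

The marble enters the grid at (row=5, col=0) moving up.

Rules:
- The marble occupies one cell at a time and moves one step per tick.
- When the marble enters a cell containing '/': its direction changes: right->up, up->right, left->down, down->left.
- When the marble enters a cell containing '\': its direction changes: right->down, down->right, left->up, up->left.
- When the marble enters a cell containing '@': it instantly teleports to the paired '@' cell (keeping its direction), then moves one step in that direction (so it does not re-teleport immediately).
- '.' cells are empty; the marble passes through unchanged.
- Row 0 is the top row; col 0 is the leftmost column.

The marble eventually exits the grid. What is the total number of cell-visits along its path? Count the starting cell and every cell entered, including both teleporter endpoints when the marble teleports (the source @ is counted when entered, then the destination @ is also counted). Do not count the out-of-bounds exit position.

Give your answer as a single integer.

Step 1: enter (5,0), '.' pass, move up to (4,0)
Step 2: enter (4,0), '.' pass, move up to (3,0)
Step 3: enter (3,0), '.' pass, move up to (2,0)
Step 4: enter (2,0), '.' pass, move up to (1,0)
Step 5: enter (1,0), '.' pass, move up to (0,0)
Step 6: enter (0,0), '.' pass, move up to (-1,0)
Step 7: at (-1,0) — EXIT via top edge, pos 0
Path length (cell visits): 6

Answer: 6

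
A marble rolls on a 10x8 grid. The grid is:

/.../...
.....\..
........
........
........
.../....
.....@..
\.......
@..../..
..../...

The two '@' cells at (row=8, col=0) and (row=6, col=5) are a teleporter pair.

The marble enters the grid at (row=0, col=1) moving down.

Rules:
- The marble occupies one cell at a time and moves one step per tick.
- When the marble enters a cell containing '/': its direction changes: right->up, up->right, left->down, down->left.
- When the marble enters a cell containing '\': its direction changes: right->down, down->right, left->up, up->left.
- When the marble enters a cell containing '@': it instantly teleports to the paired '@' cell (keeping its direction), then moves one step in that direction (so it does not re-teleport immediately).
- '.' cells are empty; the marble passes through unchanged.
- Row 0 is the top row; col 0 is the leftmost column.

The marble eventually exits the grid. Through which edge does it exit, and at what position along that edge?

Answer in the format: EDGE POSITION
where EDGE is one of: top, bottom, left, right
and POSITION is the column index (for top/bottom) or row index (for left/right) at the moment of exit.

Step 1: enter (0,1), '.' pass, move down to (1,1)
Step 2: enter (1,1), '.' pass, move down to (2,1)
Step 3: enter (2,1), '.' pass, move down to (3,1)
Step 4: enter (3,1), '.' pass, move down to (4,1)
Step 5: enter (4,1), '.' pass, move down to (5,1)
Step 6: enter (5,1), '.' pass, move down to (6,1)
Step 7: enter (6,1), '.' pass, move down to (7,1)
Step 8: enter (7,1), '.' pass, move down to (8,1)
Step 9: enter (8,1), '.' pass, move down to (9,1)
Step 10: enter (9,1), '.' pass, move down to (10,1)
Step 11: at (10,1) — EXIT via bottom edge, pos 1

Answer: bottom 1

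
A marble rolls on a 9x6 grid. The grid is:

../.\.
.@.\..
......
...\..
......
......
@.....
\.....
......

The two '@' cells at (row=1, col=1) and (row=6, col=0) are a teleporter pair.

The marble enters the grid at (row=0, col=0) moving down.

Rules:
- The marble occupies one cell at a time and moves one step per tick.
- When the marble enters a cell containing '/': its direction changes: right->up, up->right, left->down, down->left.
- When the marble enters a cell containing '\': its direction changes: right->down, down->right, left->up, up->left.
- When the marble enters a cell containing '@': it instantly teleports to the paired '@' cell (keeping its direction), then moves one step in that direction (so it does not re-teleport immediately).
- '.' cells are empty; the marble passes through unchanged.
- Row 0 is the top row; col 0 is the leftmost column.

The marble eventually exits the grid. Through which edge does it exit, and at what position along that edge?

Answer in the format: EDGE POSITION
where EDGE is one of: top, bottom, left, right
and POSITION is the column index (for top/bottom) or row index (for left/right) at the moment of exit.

Answer: bottom 1

Derivation:
Step 1: enter (0,0), '.' pass, move down to (1,0)
Step 2: enter (1,0), '.' pass, move down to (2,0)
Step 3: enter (2,0), '.' pass, move down to (3,0)
Step 4: enter (3,0), '.' pass, move down to (4,0)
Step 5: enter (4,0), '.' pass, move down to (5,0)
Step 6: enter (5,0), '.' pass, move down to (6,0)
Step 7: enter (6,0), '@' teleport (6,0)->(1,1), also enter (1,1), move down to (2,1)
Step 8: enter (2,1), '.' pass, move down to (3,1)
Step 9: enter (3,1), '.' pass, move down to (4,1)
Step 10: enter (4,1), '.' pass, move down to (5,1)
Step 11: enter (5,1), '.' pass, move down to (6,1)
Step 12: enter (6,1), '.' pass, move down to (7,1)
Step 13: enter (7,1), '.' pass, move down to (8,1)
Step 14: enter (8,1), '.' pass, move down to (9,1)
Step 15: at (9,1) — EXIT via bottom edge, pos 1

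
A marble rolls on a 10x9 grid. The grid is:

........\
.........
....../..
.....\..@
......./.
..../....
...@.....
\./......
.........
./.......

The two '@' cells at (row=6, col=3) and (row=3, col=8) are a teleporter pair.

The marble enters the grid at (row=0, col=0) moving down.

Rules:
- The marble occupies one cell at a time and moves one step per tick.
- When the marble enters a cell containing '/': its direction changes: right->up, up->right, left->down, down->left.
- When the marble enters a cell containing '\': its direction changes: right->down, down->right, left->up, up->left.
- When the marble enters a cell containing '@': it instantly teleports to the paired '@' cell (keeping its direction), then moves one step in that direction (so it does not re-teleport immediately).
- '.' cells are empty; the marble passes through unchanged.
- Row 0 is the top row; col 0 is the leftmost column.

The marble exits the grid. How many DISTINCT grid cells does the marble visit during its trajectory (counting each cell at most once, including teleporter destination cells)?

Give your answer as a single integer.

Step 1: enter (0,0), '.' pass, move down to (1,0)
Step 2: enter (1,0), '.' pass, move down to (2,0)
Step 3: enter (2,0), '.' pass, move down to (3,0)
Step 4: enter (3,0), '.' pass, move down to (4,0)
Step 5: enter (4,0), '.' pass, move down to (5,0)
Step 6: enter (5,0), '.' pass, move down to (6,0)
Step 7: enter (6,0), '.' pass, move down to (7,0)
Step 8: enter (7,0), '\' deflects down->right, move right to (7,1)
Step 9: enter (7,1), '.' pass, move right to (7,2)
Step 10: enter (7,2), '/' deflects right->up, move up to (6,2)
Step 11: enter (6,2), '.' pass, move up to (5,2)
Step 12: enter (5,2), '.' pass, move up to (4,2)
Step 13: enter (4,2), '.' pass, move up to (3,2)
Step 14: enter (3,2), '.' pass, move up to (2,2)
Step 15: enter (2,2), '.' pass, move up to (1,2)
Step 16: enter (1,2), '.' pass, move up to (0,2)
Step 17: enter (0,2), '.' pass, move up to (-1,2)
Step 18: at (-1,2) — EXIT via top edge, pos 2
Distinct cells visited: 17 (path length 17)

Answer: 17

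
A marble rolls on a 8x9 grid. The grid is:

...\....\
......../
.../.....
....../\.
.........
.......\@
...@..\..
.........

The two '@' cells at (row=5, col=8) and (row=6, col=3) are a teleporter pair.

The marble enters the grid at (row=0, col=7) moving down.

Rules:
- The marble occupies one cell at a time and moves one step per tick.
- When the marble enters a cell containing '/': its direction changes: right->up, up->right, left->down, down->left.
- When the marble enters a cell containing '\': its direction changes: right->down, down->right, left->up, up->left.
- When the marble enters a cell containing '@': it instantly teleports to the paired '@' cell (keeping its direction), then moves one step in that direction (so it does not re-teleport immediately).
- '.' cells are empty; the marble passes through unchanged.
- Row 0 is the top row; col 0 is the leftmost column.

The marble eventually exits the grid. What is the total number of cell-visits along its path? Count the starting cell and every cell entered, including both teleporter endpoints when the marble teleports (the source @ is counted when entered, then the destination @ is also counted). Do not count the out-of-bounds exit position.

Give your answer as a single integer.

Answer: 5

Derivation:
Step 1: enter (0,7), '.' pass, move down to (1,7)
Step 2: enter (1,7), '.' pass, move down to (2,7)
Step 3: enter (2,7), '.' pass, move down to (3,7)
Step 4: enter (3,7), '\' deflects down->right, move right to (3,8)
Step 5: enter (3,8), '.' pass, move right to (3,9)
Step 6: at (3,9) — EXIT via right edge, pos 3
Path length (cell visits): 5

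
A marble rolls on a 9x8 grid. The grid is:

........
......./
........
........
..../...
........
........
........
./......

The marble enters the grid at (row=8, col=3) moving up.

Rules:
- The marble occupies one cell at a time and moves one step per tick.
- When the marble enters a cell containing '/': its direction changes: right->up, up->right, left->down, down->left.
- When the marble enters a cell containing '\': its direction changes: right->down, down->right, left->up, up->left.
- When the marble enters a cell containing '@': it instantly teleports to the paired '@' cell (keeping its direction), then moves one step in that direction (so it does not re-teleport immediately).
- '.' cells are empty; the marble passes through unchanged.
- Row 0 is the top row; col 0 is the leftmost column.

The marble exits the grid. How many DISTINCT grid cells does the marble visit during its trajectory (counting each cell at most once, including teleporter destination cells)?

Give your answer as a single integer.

Answer: 9

Derivation:
Step 1: enter (8,3), '.' pass, move up to (7,3)
Step 2: enter (7,3), '.' pass, move up to (6,3)
Step 3: enter (6,3), '.' pass, move up to (5,3)
Step 4: enter (5,3), '.' pass, move up to (4,3)
Step 5: enter (4,3), '.' pass, move up to (3,3)
Step 6: enter (3,3), '.' pass, move up to (2,3)
Step 7: enter (2,3), '.' pass, move up to (1,3)
Step 8: enter (1,3), '.' pass, move up to (0,3)
Step 9: enter (0,3), '.' pass, move up to (-1,3)
Step 10: at (-1,3) — EXIT via top edge, pos 3
Distinct cells visited: 9 (path length 9)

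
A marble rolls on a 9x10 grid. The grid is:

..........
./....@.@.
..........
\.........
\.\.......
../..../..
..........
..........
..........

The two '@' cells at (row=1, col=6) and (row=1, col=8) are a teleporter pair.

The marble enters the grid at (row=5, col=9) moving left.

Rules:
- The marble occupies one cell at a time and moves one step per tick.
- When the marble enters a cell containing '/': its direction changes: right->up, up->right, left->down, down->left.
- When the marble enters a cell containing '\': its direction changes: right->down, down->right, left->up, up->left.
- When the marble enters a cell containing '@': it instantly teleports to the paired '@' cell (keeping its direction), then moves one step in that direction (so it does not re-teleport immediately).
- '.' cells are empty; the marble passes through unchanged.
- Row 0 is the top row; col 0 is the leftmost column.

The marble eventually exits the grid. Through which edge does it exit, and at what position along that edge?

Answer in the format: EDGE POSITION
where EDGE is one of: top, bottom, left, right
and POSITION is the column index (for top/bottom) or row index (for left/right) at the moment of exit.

Answer: bottom 7

Derivation:
Step 1: enter (5,9), '.' pass, move left to (5,8)
Step 2: enter (5,8), '.' pass, move left to (5,7)
Step 3: enter (5,7), '/' deflects left->down, move down to (6,7)
Step 4: enter (6,7), '.' pass, move down to (7,7)
Step 5: enter (7,7), '.' pass, move down to (8,7)
Step 6: enter (8,7), '.' pass, move down to (9,7)
Step 7: at (9,7) — EXIT via bottom edge, pos 7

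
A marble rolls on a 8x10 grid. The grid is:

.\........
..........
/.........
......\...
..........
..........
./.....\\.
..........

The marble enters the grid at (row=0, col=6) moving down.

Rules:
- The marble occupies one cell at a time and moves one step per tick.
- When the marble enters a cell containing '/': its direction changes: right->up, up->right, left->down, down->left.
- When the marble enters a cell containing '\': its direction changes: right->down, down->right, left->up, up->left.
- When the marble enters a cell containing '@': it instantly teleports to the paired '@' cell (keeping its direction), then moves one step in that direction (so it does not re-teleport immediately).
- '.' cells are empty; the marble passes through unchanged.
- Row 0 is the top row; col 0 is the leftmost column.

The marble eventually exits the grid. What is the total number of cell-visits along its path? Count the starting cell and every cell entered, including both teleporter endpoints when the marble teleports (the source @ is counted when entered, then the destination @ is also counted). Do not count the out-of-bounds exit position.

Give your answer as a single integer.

Step 1: enter (0,6), '.' pass, move down to (1,6)
Step 2: enter (1,6), '.' pass, move down to (2,6)
Step 3: enter (2,6), '.' pass, move down to (3,6)
Step 4: enter (3,6), '\' deflects down->right, move right to (3,7)
Step 5: enter (3,7), '.' pass, move right to (3,8)
Step 6: enter (3,8), '.' pass, move right to (3,9)
Step 7: enter (3,9), '.' pass, move right to (3,10)
Step 8: at (3,10) — EXIT via right edge, pos 3
Path length (cell visits): 7

Answer: 7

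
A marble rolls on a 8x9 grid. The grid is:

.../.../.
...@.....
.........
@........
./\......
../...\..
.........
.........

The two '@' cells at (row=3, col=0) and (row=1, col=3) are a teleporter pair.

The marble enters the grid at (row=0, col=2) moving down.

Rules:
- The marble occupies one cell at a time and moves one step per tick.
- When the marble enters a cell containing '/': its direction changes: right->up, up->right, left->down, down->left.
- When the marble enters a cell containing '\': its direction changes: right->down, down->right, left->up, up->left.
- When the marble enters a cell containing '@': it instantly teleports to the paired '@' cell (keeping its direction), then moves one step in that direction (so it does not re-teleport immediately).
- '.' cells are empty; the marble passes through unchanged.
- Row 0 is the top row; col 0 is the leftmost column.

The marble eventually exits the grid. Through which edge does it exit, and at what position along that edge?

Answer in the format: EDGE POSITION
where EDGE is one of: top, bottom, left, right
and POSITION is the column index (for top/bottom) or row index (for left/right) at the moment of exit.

Answer: right 4

Derivation:
Step 1: enter (0,2), '.' pass, move down to (1,2)
Step 2: enter (1,2), '.' pass, move down to (2,2)
Step 3: enter (2,2), '.' pass, move down to (3,2)
Step 4: enter (3,2), '.' pass, move down to (4,2)
Step 5: enter (4,2), '\' deflects down->right, move right to (4,3)
Step 6: enter (4,3), '.' pass, move right to (4,4)
Step 7: enter (4,4), '.' pass, move right to (4,5)
Step 8: enter (4,5), '.' pass, move right to (4,6)
Step 9: enter (4,6), '.' pass, move right to (4,7)
Step 10: enter (4,7), '.' pass, move right to (4,8)
Step 11: enter (4,8), '.' pass, move right to (4,9)
Step 12: at (4,9) — EXIT via right edge, pos 4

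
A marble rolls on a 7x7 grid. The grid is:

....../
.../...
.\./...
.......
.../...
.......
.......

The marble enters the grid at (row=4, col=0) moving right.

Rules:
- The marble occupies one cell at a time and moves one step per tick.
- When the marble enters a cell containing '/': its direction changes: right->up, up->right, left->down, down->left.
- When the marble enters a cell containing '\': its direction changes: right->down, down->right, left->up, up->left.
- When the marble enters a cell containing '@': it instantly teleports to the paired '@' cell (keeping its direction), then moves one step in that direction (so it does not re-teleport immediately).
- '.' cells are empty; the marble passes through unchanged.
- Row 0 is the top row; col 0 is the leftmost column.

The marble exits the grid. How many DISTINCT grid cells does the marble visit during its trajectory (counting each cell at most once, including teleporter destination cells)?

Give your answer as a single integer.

Answer: 9

Derivation:
Step 1: enter (4,0), '.' pass, move right to (4,1)
Step 2: enter (4,1), '.' pass, move right to (4,2)
Step 3: enter (4,2), '.' pass, move right to (4,3)
Step 4: enter (4,3), '/' deflects right->up, move up to (3,3)
Step 5: enter (3,3), '.' pass, move up to (2,3)
Step 6: enter (2,3), '/' deflects up->right, move right to (2,4)
Step 7: enter (2,4), '.' pass, move right to (2,5)
Step 8: enter (2,5), '.' pass, move right to (2,6)
Step 9: enter (2,6), '.' pass, move right to (2,7)
Step 10: at (2,7) — EXIT via right edge, pos 2
Distinct cells visited: 9 (path length 9)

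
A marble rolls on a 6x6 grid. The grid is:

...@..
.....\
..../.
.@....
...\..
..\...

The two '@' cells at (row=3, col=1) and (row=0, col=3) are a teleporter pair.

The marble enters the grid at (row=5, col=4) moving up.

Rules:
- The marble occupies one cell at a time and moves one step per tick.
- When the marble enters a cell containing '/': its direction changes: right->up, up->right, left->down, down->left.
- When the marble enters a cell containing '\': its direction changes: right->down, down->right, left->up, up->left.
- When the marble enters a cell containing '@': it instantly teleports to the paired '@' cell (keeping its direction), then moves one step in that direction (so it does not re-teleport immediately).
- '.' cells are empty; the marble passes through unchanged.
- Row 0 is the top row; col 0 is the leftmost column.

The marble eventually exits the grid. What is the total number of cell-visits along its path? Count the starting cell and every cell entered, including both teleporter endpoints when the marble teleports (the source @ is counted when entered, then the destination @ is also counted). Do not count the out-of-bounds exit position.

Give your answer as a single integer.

Step 1: enter (5,4), '.' pass, move up to (4,4)
Step 2: enter (4,4), '.' pass, move up to (3,4)
Step 3: enter (3,4), '.' pass, move up to (2,4)
Step 4: enter (2,4), '/' deflects up->right, move right to (2,5)
Step 5: enter (2,5), '.' pass, move right to (2,6)
Step 6: at (2,6) — EXIT via right edge, pos 2
Path length (cell visits): 5

Answer: 5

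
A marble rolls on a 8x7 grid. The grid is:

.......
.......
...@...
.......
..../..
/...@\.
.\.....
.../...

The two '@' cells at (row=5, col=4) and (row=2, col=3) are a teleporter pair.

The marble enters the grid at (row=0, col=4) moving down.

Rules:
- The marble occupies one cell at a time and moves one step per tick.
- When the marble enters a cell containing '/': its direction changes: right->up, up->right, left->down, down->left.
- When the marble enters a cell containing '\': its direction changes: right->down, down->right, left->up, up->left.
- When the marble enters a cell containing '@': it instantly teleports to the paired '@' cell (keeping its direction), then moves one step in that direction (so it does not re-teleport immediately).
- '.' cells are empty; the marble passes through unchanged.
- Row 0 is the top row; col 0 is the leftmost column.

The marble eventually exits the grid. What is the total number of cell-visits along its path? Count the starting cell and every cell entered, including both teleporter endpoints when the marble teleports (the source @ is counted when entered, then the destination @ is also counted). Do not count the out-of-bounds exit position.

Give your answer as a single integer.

Step 1: enter (0,4), '.' pass, move down to (1,4)
Step 2: enter (1,4), '.' pass, move down to (2,4)
Step 3: enter (2,4), '.' pass, move down to (3,4)
Step 4: enter (3,4), '.' pass, move down to (4,4)
Step 5: enter (4,4), '/' deflects down->left, move left to (4,3)
Step 6: enter (4,3), '.' pass, move left to (4,2)
Step 7: enter (4,2), '.' pass, move left to (4,1)
Step 8: enter (4,1), '.' pass, move left to (4,0)
Step 9: enter (4,0), '.' pass, move left to (4,-1)
Step 10: at (4,-1) — EXIT via left edge, pos 4
Path length (cell visits): 9

Answer: 9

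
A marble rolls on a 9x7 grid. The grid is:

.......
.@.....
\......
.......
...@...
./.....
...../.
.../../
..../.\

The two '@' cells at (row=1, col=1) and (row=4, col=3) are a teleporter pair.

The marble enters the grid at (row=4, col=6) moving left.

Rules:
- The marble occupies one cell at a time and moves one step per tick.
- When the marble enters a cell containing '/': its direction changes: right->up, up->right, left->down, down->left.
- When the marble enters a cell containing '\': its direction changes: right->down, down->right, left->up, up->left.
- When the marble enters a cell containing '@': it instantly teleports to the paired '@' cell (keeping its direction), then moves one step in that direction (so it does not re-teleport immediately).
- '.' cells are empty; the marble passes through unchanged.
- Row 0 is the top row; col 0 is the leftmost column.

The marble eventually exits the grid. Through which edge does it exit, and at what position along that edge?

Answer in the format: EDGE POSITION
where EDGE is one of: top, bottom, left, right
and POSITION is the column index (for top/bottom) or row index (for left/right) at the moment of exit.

Answer: left 1

Derivation:
Step 1: enter (4,6), '.' pass, move left to (4,5)
Step 2: enter (4,5), '.' pass, move left to (4,4)
Step 3: enter (4,4), '.' pass, move left to (4,3)
Step 4: enter (4,3), '@' teleport (4,3)->(1,1), also enter (1,1), move left to (1,0)
Step 5: enter (1,0), '.' pass, move left to (1,-1)
Step 6: at (1,-1) — EXIT via left edge, pos 1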